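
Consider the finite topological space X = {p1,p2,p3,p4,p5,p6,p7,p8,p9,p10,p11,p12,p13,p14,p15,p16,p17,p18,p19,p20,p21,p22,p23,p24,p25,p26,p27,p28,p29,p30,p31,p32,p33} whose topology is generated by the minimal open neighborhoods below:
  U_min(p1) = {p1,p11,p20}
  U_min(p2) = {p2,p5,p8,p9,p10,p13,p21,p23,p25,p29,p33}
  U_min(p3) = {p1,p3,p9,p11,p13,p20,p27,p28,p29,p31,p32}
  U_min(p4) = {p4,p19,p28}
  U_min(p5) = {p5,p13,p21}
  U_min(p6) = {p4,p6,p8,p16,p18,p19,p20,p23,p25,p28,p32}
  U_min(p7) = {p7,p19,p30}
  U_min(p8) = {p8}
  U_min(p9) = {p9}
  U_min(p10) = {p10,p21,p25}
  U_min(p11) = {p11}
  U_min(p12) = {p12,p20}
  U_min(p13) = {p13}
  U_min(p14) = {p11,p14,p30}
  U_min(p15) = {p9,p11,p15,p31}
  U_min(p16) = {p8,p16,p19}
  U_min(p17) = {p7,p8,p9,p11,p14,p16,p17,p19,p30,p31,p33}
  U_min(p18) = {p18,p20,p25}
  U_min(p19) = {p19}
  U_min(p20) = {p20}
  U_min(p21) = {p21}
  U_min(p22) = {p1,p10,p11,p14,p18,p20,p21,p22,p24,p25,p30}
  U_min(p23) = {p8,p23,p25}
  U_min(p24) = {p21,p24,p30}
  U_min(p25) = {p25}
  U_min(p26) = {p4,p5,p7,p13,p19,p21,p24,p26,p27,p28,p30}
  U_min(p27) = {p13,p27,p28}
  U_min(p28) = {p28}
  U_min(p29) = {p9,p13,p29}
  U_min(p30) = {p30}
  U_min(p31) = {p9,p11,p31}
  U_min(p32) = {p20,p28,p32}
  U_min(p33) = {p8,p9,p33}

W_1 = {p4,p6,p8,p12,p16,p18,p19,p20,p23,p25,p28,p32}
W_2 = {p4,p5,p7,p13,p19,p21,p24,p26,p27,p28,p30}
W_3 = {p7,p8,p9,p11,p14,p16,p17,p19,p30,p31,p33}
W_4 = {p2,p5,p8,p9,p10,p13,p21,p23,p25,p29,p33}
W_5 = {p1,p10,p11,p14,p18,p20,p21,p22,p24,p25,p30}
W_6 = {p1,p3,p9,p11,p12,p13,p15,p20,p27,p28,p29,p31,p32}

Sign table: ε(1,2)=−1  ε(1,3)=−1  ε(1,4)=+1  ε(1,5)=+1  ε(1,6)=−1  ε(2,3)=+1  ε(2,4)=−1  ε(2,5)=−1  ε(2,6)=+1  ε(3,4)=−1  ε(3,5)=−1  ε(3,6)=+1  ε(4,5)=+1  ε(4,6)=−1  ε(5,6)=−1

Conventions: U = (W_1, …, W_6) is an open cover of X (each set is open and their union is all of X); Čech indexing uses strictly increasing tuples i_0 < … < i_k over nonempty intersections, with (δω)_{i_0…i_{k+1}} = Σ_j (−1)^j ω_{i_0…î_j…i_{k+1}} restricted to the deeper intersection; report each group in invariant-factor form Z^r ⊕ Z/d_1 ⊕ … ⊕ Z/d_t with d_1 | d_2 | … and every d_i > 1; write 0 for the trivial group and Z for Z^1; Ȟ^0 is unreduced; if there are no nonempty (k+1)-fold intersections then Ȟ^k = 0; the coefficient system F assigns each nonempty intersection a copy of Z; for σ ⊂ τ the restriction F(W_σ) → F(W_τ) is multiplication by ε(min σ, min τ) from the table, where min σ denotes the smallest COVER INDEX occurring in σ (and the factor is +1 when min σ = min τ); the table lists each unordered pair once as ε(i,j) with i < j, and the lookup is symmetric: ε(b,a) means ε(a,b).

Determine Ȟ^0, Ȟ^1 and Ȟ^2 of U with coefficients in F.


Ȟ^0 = Z; Ȟ^1 = 0; Ȟ^2 = Z/2

intersection data:
  W12={p4,p19,p28} W13={p8,p16,p19} W14={p8,p23,p25} W15={p18,p20,p25} W16={p12,p20,p28,p32} W23={p7,p19,p30} W24={p5,p13,p21} W25={p21,p24,p30} W26={p13,p27,p28} W34={p8,p9,p33} W35={p11,p14,p30} W36={p9,p11,p31} W45={p10,p21,p25} W46={p9,p13,p29} W56={p1,p11,p20}
  W123={p19} W126={p28} W134={p8} W145={p25} W156={p20} W235={p30} W245={p21} W246={p13} W346={p9} W356={p11}
C dims 6,15,10; δ0: rk 5, SNF 1^5; δ1: rk 10, SNF 1^9·2
Ȟ^0 = (6 − 5) − 0 = 1, so Ȟ^0 ≅ Z
Ȟ^1 = (15 − 10) − 5 = 0, so Ȟ^1 ≅ 0
Ȟ^2 = (10 − 0) − 10 = 0 plus torsion [2], so Ȟ^2 ≅ Z/2


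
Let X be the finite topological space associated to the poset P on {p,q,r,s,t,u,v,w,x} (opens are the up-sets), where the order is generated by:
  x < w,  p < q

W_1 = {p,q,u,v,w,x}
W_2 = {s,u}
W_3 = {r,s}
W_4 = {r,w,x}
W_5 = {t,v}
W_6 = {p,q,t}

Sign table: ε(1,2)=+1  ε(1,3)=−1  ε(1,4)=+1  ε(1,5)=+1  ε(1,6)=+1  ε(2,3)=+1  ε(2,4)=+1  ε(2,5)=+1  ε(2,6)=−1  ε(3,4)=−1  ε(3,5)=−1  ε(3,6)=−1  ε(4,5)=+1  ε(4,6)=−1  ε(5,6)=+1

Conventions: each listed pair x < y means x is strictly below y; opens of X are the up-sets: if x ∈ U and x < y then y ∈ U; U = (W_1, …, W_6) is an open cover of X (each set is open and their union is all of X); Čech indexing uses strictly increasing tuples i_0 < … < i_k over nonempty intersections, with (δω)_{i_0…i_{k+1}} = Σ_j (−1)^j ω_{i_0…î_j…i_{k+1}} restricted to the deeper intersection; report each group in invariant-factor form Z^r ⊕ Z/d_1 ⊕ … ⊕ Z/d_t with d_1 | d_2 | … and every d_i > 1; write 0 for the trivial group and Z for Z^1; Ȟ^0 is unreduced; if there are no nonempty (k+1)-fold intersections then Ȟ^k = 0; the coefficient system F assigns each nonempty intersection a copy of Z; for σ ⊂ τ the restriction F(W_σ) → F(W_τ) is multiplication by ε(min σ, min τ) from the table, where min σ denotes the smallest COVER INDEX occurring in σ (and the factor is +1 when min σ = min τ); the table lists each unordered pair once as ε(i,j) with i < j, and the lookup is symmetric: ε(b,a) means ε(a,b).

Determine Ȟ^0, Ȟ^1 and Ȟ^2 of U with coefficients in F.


nonempty intersections:
  W12={u} W14={w,x} W15={v} W16={p,q} W23={s} W34={r} W56={t}
C dims 6,7; δ0: rk 6, SNF 1^5·2
Ȟ^0: (6−6)−0=0 ⇒ 0
Ȟ^1: (7−0)−6=1 plus torsion [2] ⇒ Z ⊕ Z/2
Ȟ^2: (0−0)−0=0 ⇒ 0

Ȟ^0 ≅ 0; Ȟ^1 ≅ Z ⊕ Z/2; Ȟ^2 ≅ 0


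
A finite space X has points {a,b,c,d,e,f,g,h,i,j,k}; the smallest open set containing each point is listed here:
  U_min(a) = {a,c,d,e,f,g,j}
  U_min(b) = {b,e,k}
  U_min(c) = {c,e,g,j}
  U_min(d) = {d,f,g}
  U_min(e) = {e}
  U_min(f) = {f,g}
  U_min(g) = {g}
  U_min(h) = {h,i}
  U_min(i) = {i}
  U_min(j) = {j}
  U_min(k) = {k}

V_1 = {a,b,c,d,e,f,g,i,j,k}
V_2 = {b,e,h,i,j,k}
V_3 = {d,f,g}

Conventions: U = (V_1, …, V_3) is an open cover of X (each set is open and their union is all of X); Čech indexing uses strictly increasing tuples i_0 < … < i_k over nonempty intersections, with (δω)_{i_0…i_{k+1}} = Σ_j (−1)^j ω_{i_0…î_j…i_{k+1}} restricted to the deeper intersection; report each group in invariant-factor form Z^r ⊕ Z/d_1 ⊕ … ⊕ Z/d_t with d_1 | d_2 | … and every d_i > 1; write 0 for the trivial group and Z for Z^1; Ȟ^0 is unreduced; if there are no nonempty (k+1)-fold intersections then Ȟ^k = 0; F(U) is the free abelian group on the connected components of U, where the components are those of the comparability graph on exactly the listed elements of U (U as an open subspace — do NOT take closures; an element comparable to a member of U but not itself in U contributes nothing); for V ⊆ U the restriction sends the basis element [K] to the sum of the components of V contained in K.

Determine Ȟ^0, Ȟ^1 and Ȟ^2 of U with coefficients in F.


nonempty overlaps:
  V12={b,e,i,j,k} V13={d,f,g}
components per intersection:
  V1: {a,b,c,d,e,f,g,j,k} {i}
  V2: {b,e,k} {h,i} {j}
  V3: {d,f,g}
  V12: {b,e,k} {i} {j}
  V13: {d,f,g}
C dims 6,4; δ0: rk 4, SNF 1^4
degree 0: 6−4−0 = 2 → Ȟ^0 ≅ Z^2
degree 1: 4−0−4 = 0 → Ȟ^1 ≅ 0
degree 2: 0−0−0 = 0 → Ȟ^2 ≅ 0

Ȟ^0 = Z^2,  Ȟ^1 = 0,  Ȟ^2 = 0


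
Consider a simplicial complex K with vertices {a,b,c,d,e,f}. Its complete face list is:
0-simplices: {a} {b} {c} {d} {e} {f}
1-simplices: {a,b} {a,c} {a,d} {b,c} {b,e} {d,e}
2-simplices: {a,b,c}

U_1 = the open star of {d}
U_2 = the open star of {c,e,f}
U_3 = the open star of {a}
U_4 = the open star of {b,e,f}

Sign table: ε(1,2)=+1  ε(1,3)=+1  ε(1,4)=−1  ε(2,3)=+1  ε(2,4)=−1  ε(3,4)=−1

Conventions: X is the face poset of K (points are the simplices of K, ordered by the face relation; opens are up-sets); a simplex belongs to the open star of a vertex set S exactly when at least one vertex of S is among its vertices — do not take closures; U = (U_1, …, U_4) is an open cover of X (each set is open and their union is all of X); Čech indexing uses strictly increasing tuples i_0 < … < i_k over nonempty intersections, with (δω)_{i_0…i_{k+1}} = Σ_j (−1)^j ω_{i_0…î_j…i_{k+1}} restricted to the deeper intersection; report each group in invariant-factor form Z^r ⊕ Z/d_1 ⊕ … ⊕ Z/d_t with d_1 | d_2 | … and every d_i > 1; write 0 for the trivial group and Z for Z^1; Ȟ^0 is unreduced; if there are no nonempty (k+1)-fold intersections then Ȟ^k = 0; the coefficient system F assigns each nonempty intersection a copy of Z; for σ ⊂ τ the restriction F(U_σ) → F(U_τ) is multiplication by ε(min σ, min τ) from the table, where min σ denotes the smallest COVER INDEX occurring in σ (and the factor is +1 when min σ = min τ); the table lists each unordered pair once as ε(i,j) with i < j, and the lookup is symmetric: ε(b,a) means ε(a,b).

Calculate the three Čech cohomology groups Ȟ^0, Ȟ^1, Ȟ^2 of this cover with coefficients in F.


nerve of the cover:
  U1={{d},{a,d},{d,e}} U2={{c},{e},{f},{a,c},{b,c},{b,e},{d,e},{a,b,c}} U3={{a},{a,b},{a,c},{a,d},{a,b,c}} U4={{b},{e},{f},{a,b},{b,c},{b,e},{d,e},{a,b,c}}
  U12={{d,e}} U13={{a,d}} U14={{d,e}} U23={{a,c},{a,b,c}} U24={{e},{f},{b,c},{b,e},{d,e},{a,b,c}} U34={{a,b},{a,b,c}}
  U124={{d,e}} U234={{a,b,c}}
C dims 4,6,2; δ0: rk 3, SNF 1^3; δ1: rk 2, SNF 1^2
Ȟ^0 = (4 − 3) − 0 = 1, so Ȟ^0 ≅ Z
Ȟ^1 = (6 − 2) − 3 = 1, so Ȟ^1 ≅ Z
Ȟ^2 = (2 − 0) − 2 = 0, so Ȟ^2 ≅ 0

Ȟ^0 = Z, Ȟ^1 = Z, Ȟ^2 = 0


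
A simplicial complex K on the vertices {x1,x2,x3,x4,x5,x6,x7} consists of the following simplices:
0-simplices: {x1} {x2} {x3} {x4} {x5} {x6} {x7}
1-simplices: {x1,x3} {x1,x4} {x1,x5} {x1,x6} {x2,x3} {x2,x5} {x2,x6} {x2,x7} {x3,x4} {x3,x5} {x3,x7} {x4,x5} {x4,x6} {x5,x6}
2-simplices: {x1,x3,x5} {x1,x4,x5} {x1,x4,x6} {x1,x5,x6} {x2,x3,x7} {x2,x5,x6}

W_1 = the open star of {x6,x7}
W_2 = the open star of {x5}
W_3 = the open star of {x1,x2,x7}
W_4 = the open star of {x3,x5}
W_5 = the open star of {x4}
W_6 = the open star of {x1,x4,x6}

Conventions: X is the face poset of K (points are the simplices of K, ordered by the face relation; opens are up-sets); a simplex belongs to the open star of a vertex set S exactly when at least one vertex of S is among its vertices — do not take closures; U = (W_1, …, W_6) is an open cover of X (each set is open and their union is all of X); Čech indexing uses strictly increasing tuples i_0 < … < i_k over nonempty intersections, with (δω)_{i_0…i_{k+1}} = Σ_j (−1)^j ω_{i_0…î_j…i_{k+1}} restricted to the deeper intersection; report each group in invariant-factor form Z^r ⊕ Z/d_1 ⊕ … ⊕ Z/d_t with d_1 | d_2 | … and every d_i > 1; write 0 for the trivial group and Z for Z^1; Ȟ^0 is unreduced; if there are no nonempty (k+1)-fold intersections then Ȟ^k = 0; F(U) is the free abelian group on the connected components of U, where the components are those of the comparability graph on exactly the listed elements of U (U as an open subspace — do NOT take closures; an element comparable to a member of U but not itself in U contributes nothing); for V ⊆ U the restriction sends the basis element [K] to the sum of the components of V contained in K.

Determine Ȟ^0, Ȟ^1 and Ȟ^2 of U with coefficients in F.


Ȟ^0 ≅ Z, Ȟ^1 ≅ Z^2, Ȟ^2 ≅ 0

intersection data:
  W1={{x6},{x7},{x1,x6},{x2,x6},{x2,x7},{x3,x7},{x4,x6},{x5,x6},{x1,x4,x6},{x1,x5,x6},{x2,x3,x7},{x2,x5,x6}} W2={{x5},{x1,x5},{x2,x5},{x3,x5},{x4,x5},{x5,x6},{x1,x3,x5},{x1,x4,x5},{x1,x5,x6},{x2,x5,x6}} W3={{x1},{x2},{x7},{x1,x3},{x1,x4},{x1,x5},{x1,x6},{x2,x3},{x2,x5},{x2,x6},{x2,x7},{x3,x7},{x1,x3,x5},{x1,x4,x5},{x1,x4,x6},{x1,x5,x6},{x2,x3,x7},{x2,x5,x6}} W4={{x3},{x5},{x1,x3},{x1,x5},{x2,x3},{x2,x5},{x3,x4},{x3,x5},{x3,x7},{x4,x5},{x5,x6},{x1,x3,x5},{x1,x4,x5},{x1,x5,x6},{x2,x3,x7},{x2,x5,x6}} W5={{x4},{x1,x4},{x3,x4},{x4,x5},{x4,x6},{x1,x4,x5},{x1,x4,x6}} W6={{x1},{x4},{x6},{x1,x3},{x1,x4},{x1,x5},{x1,x6},{x2,x6},{x3,x4},{x4,x5},{x4,x6},{x5,x6},{x1,x3,x5},{x1,x4,x5},{x1,x4,x6},{x1,x5,x6},{x2,x5,x6}}
  W12={{x5,x6},{x1,x5,x6},{x2,x5,x6}} W13={{x7},{x1,x6},{x2,x6},{x2,x7},{x3,x7},{x1,x4,x6},{x1,x5,x6},{x2,x3,x7},{x2,x5,x6}} W14={{x3,x7},{x5,x6},{x1,x5,x6},{x2,x3,x7},{x2,x5,x6}} W15={{x4,x6},{x1,x4,x6}} W16={{x6},{x1,x6},{x2,x6},{x4,x6},{x5,x6},{x1,x4,x6},{x1,x5,x6},{x2,x5,x6}} W23={{x1,x5},{x2,x5},{x1,x3,x5},{x1,x4,x5},{x1,x5,x6},{x2,x5,x6}} W24={{x5},{x1,x5},{x2,x5},{x3,x5},{x4,x5},{x5,x6},{x1,x3,x5},{x1,x4,x5},{x1,x5,x6},{x2,x5,x6}} W25={{x4,x5},{x1,x4,x5}} W26={{x1,x5},{x4,x5},{x5,x6},{x1,x3,x5},{x1,x4,x5},{x1,x5,x6},{x2,x5,x6}} W34={{x1,x3},{x1,x5},{x2,x3},{x2,x5},{x3,x7},{x1,x3,x5},{x1,x4,x5},{x1,x5,x6},{x2,x3,x7},{x2,x5,x6}} W35={{x1,x4},{x1,x4,x5},{x1,x4,x6}} W36={{x1},{x1,x3},{x1,x4},{x1,x5},{x1,x6},{x2,x6},{x1,x3,x5},{x1,x4,x5},{x1,x4,x6},{x1,x5,x6},{x2,x5,x6}} W45={{x3,x4},{x4,x5},{x1,x4,x5}} W46={{x1,x3},{x1,x5},{x3,x4},{x4,x5},{x5,x6},{x1,x3,x5},{x1,x4,x5},{x1,x5,x6},{x2,x5,x6}} W56={{x4},{x1,x4},{x3,x4},{x4,x5},{x4,x6},{x1,x4,x5},{x1,x4,x6}}
  W123={{x1,x5,x6},{x2,x5,x6}} W124={{x5,x6},{x1,x5,x6},{x2,x5,x6}} W126={{x5,x6},{x1,x5,x6},{x2,x5,x6}} W134={{x3,x7},{x1,x5,x6},{x2,x3,x7},{x2,x5,x6}} W135={{x1,x4,x6}} W136={{x1,x6},{x2,x6},{x1,x4,x6},{x1,x5,x6},{x2,x5,x6}} W146={{x5,x6},{x1,x5,x6},{x2,x5,x6}} W156={{x4,x6},{x1,x4,x6}} W234={{x1,x5},{x2,x5},{x1,x3,x5},{x1,x4,x5},{x1,x5,x6},{x2,x5,x6}} W235={{x1,x4,x5}} W236={{x1,x5},{x1,x3,x5},{x1,x4,x5},{x1,x5,x6},{x2,x5,x6}} W245={{x4,x5},{x1,x4,x5}} W246={{x1,x5},{x4,x5},{x5,x6},{x1,x3,x5},{x1,x4,x5},{x1,x5,x6},{x2,x5,x6}} W256={{x4,x5},{x1,x4,x5}} W345={{x1,x4,x5}} W346={{x1,x3},{x1,x5},{x1,x3,x5},{x1,x4,x5},{x1,x5,x6},{x2,x5,x6}} W356={{x1,x4},{x1,x4,x5},{x1,x4,x6}} W456={{x3,x4},{x4,x5},{x1,x4,x5}}
  W1234={{x1,x5,x6},{x2,x5,x6}} W1236={{x1,x5,x6},{x2,x5,x6}} W1246={{x5,x6},{x1,x5,x6},{x2,x5,x6}} W1346={{x1,x5,x6},{x2,x5,x6}} W1356={{x1,x4,x6}} W2345={{x1,x4,x5}} W2346={{x1,x5},{x1,x3,x5},{x1,x4,x5},{x1,x5,x6},{x2,x5,x6}} W2356={{x1,x4,x5}} W2456={{x4,x5},{x1,x4,x5}} W3456={{x1,x4,x5}}
  W12346={{x1,x5,x6},{x2,x5,x6}} W23456={{x1,x4,x5}}
components per intersection:
  W1: {{x6},{x1,x6},{x2,x6},{x4,x6},{x5,x6},{x1,x4,x6},{x1,x5,x6},{x2,x5,x6}} {{x7},{x2,x7},{x3,x7},{x2,x3,x7}}
  W2: {{x5},{x1,x5},{x2,x5},{x3,x5},{x4,x5},{x5,x6},{x1,x3,x5},{x1,x4,x5},{x1,x5,x6},{x2,x5,x6}}
  W3: {{x1},{x1,x3},{x1,x4},{x1,x5},{x1,x6},{x1,x3,x5},{x1,x4,x5},{x1,x4,x6},{x1,x5,x6}} {{x2},{x7},{x2,x3},{x2,x5},{x2,x6},{x2,x7},{x3,x7},{x2,x3,x7},{x2,x5,x6}}
  W4: {{x3},{x5},{x1,x3},{x1,x5},{x2,x3},{x2,x5},{x3,x4},{x3,x5},{x3,x7},{x4,x5},{x5,x6},{x1,x3,x5},{x1,x4,x5},{x1,x5,x6},{x2,x3,x7},{x2,x5,x6}}
  W5: {{x4},{x1,x4},{x3,x4},{x4,x5},{x4,x6},{x1,x4,x5},{x1,x4,x6}}
  W6: {{x1},{x4},{x6},{x1,x3},{x1,x4},{x1,x5},{x1,x6},{x2,x6},{x3,x4},{x4,x5},{x4,x6},{x5,x6},{x1,x3,x5},{x1,x4,x5},{x1,x4,x6},{x1,x5,x6},{x2,x5,x6}}
  W12: {{x5,x6},{x1,x5,x6},{x2,x5,x6}}
  W13: {{x7},{x2,x7},{x3,x7},{x2,x3,x7}} {{x1,x6},{x1,x4,x6},{x1,x5,x6}} {{x2,x6},{x2,x5,x6}}
  W14: {{x3,x7},{x2,x3,x7}} {{x5,x6},{x1,x5,x6},{x2,x5,x6}}
  W15: {{x4,x6},{x1,x4,x6}}
  W16: {{x6},{x1,x6},{x2,x6},{x4,x6},{x5,x6},{x1,x4,x6},{x1,x5,x6},{x2,x5,x6}}
  W23: {{x1,x5},{x1,x3,x5},{x1,x4,x5},{x1,x5,x6}} {{x2,x5},{x2,x5,x6}}
  W24: {{x5},{x1,x5},{x2,x5},{x3,x5},{x4,x5},{x5,x6},{x1,x3,x5},{x1,x4,x5},{x1,x5,x6},{x2,x5,x6}}
  W25: {{x4,x5},{x1,x4,x5}}
  W26: {{x1,x5},{x4,x5},{x5,x6},{x1,x3,x5},{x1,x4,x5},{x1,x5,x6},{x2,x5,x6}}
  W34: {{x1,x3},{x1,x5},{x1,x3,x5},{x1,x4,x5},{x1,x5,x6}} {{x2,x3},{x3,x7},{x2,x3,x7}} {{x2,x5},{x2,x5,x6}}
  W35: {{x1,x4},{x1,x4,x5},{x1,x4,x6}}
  W36: {{x1},{x1,x3},{x1,x4},{x1,x5},{x1,x6},{x1,x3,x5},{x1,x4,x5},{x1,x4,x6},{x1,x5,x6}} {{x2,x6},{x2,x5,x6}}
  W45: {{x3,x4}} {{x4,x5},{x1,x4,x5}}
  W46: {{x1,x3},{x1,x5},{x4,x5},{x5,x6},{x1,x3,x5},{x1,x4,x5},{x1,x5,x6},{x2,x5,x6}} {{x3,x4}}
  W56: {{x4},{x1,x4},{x3,x4},{x4,x5},{x4,x6},{x1,x4,x5},{x1,x4,x6}}
  W123: {{x1,x5,x6}} {{x2,x5,x6}}
  W124: {{x5,x6},{x1,x5,x6},{x2,x5,x6}}
  W126: {{x5,x6},{x1,x5,x6},{x2,x5,x6}}
  W134: {{x3,x7},{x2,x3,x7}} {{x1,x5,x6}} {{x2,x5,x6}}
  W135: {{x1,x4,x6}}
  W136: {{x1,x6},{x1,x4,x6},{x1,x5,x6}} {{x2,x6},{x2,x5,x6}}
  W146: {{x5,x6},{x1,x5,x6},{x2,x5,x6}}
  W156: {{x4,x6},{x1,x4,x6}}
  W234: {{x1,x5},{x1,x3,x5},{x1,x4,x5},{x1,x5,x6}} {{x2,x5},{x2,x5,x6}}
  W235: {{x1,x4,x5}}
  W236: {{x1,x5},{x1,x3,x5},{x1,x4,x5},{x1,x5,x6}} {{x2,x5,x6}}
  W245: {{x4,x5},{x1,x4,x5}}
  W246: {{x1,x5},{x4,x5},{x5,x6},{x1,x3,x5},{x1,x4,x5},{x1,x5,x6},{x2,x5,x6}}
  W256: {{x4,x5},{x1,x4,x5}}
  W345: {{x1,x4,x5}}
  W346: {{x1,x3},{x1,x5},{x1,x3,x5},{x1,x4,x5},{x1,x5,x6}} {{x2,x5,x6}}
  W356: {{x1,x4},{x1,x4,x5},{x1,x4,x6}}
  W456: {{x3,x4}} {{x4,x5},{x1,x4,x5}}
  W1234: {{x1,x5,x6}} {{x2,x5,x6}}
  W1236: {{x1,x5,x6}} {{x2,x5,x6}}
  W1246: {{x5,x6},{x1,x5,x6},{x2,x5,x6}}
  W1346: {{x1,x5,x6}} {{x2,x5,x6}}
  W1356: {{x1,x4,x6}}
  W2345: {{x1,x4,x5}}
  W2346: {{x1,x5},{x1,x3,x5},{x1,x4,x5},{x1,x5,x6}} {{x2,x5,x6}}
  W2356: {{x1,x4,x5}}
  W2456: {{x4,x5},{x1,x4,x5}}
  W3456: {{x1,x4,x5}}
  W12346: {{x1,x5,x6}} {{x2,x5,x6}}
  W23456: {{x1,x4,x5}}
C dims 8,24,26,14; δ0: rk 7, SNF 1^7; δ1: rk 15, SNF 1^15; δ2: rk 11, SNF 1^11
Ȟ^0 = (8 − 7) − 0 = 1, so Ȟ^0 ≅ Z
Ȟ^1 = (24 − 15) − 7 = 2, so Ȟ^1 ≅ Z^2
Ȟ^2 = (26 − 11) − 15 = 0, so Ȟ^2 ≅ 0


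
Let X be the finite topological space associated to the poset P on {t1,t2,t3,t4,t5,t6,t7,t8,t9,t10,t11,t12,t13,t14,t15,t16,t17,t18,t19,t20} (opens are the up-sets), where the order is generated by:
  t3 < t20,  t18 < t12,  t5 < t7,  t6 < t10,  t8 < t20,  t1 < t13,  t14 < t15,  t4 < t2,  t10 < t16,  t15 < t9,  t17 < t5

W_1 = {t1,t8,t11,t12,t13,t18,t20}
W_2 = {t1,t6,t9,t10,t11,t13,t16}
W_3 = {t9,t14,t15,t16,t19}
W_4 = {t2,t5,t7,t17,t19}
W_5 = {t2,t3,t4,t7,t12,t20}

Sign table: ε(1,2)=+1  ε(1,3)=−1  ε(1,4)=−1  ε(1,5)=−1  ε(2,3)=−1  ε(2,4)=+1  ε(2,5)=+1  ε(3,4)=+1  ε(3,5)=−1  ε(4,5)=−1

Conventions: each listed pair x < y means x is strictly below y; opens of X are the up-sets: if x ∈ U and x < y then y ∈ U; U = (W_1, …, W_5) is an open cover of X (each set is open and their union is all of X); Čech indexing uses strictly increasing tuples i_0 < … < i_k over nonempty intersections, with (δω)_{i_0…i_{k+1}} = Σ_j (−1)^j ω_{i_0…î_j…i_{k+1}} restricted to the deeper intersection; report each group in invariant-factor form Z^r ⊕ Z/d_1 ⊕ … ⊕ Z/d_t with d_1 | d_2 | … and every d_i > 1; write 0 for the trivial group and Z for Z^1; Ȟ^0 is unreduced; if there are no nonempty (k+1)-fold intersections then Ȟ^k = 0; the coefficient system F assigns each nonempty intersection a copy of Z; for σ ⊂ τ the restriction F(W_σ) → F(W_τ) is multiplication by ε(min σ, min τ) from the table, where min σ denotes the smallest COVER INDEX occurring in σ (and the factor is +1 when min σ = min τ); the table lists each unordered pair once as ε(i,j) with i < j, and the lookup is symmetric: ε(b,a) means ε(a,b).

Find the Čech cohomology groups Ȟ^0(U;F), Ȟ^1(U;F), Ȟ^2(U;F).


Ȟ^0 = 0, Ȟ^1 = Z/2, Ȟ^2 = 0

nerve simplices:
  W12={t1,t11,t13} W15={t12,t20} W23={t9,t16} W34={t19} W45={t2,t7}
C dims 5,5; δ0: rk 5, SNF 1^4·2
degree 0: 5−5−0 = 0 → Ȟ^0 ≅ 0
degree 1: 5−0−5 = 0 plus torsion [2] → Ȟ^1 ≅ Z/2
degree 2: 0−0−0 = 0 → Ȟ^2 ≅ 0


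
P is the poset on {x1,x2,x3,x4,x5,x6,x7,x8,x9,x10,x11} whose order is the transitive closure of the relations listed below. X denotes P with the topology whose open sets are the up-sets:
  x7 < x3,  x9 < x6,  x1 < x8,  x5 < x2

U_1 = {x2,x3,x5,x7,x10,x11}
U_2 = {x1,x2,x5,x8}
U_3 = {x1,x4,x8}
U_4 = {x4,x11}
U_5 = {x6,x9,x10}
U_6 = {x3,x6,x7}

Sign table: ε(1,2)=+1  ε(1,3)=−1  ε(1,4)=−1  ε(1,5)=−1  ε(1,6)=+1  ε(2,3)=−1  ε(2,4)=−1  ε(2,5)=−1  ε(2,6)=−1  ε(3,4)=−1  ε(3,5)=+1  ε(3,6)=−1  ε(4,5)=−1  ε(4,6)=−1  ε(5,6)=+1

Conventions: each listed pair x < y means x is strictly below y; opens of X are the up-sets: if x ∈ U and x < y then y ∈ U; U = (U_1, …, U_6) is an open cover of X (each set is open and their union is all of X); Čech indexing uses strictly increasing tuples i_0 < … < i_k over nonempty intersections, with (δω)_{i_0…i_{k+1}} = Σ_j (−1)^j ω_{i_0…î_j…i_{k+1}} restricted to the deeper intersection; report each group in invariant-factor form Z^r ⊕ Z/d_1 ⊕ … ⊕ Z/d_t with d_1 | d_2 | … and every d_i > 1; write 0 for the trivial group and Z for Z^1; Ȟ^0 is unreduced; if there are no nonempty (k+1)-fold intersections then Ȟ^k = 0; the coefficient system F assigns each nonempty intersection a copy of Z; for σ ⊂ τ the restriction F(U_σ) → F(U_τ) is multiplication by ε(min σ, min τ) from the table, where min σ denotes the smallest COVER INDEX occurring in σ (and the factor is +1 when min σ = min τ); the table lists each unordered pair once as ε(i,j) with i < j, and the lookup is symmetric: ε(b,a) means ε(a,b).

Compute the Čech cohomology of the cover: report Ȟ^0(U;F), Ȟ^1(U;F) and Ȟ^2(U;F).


Ȟ^0 ≅ 0,  Ȟ^1 ≅ Z ⊕ Z/2,  Ȟ^2 ≅ 0

cover nerve:
  U12={x2,x5} U14={x11} U15={x10} U16={x3,x7} U23={x1,x8} U34={x4} U56={x6}
C dims 6,7; δ0: rk 6, SNF 1^5·2
Ȟ^0: (6−6)−0=0 ⇒ 0
Ȟ^1: (7−0)−6=1 plus torsion [2] ⇒ Z ⊕ Z/2
Ȟ^2: (0−0)−0=0 ⇒ 0


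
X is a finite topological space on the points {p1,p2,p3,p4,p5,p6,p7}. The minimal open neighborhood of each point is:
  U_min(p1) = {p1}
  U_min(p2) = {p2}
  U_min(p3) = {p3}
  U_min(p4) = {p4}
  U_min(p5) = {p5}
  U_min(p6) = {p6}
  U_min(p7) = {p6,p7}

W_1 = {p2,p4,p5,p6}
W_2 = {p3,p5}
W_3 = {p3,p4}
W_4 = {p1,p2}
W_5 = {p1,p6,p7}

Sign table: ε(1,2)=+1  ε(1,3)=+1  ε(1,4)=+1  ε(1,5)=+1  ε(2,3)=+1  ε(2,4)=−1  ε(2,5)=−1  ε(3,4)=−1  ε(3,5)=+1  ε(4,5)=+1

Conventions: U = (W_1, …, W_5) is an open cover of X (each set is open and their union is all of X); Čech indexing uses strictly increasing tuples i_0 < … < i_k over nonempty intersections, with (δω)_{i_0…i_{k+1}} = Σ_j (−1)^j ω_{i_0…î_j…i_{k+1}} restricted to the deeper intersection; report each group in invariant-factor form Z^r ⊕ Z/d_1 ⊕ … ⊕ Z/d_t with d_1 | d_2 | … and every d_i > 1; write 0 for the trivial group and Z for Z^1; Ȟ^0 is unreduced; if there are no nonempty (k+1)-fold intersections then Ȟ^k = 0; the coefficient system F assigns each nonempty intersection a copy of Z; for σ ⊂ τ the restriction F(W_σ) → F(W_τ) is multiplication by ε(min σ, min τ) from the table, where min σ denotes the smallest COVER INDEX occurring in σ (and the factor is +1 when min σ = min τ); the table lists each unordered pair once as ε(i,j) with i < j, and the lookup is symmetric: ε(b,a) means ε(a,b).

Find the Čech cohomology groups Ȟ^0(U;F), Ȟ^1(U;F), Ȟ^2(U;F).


Ȟ^0(U;F) ≅ Z, Ȟ^1(U;F) ≅ Z^2 and Ȟ^2(U;F) ≅ 0

nonempty overlaps:
  W12={p5} W13={p4} W14={p2} W15={p6} W23={p3} W45={p1}
C dims 5,6; δ0: rk 4, SNF 1^4
degree 0: 5−4−0 = 1 → Ȟ^0 ≅ Z
degree 1: 6−0−4 = 2 → Ȟ^1 ≅ Z^2
degree 2: 0−0−0 = 0 → Ȟ^2 ≅ 0


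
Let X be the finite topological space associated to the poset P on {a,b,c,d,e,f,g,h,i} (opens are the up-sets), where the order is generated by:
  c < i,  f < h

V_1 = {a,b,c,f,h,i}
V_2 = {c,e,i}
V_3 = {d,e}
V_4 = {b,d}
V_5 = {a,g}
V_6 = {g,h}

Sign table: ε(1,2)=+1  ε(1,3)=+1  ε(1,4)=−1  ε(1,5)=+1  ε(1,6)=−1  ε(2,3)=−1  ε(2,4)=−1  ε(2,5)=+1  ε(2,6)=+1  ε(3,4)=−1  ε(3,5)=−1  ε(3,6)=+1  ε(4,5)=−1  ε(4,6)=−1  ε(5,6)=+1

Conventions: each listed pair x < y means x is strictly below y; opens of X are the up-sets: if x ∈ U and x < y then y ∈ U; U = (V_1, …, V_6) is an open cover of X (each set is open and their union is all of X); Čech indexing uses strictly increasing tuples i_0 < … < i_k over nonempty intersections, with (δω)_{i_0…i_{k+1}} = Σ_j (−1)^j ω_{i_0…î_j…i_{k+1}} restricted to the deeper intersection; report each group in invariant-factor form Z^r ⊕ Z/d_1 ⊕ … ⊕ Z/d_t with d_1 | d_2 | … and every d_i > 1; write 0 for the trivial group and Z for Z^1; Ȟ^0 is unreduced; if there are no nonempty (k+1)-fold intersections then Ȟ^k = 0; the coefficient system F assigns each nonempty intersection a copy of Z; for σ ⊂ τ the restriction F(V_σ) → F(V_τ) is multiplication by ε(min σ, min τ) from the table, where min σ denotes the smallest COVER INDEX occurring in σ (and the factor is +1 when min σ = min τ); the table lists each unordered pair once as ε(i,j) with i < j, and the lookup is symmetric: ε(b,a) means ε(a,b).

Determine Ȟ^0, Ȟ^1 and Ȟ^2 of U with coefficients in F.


nonempty overlaps:
  V12={c,i} V14={b} V15={a} V16={h} V23={e} V34={d} V56={g}
C dims 6,7; δ0: rk 6, SNF 1^5·2
degree 0: 6−6−0 = 0 → Ȟ^0 ≅ 0
degree 1: 7−0−6 = 1 plus torsion [2] → Ȟ^1 ≅ Z ⊕ Z/2
degree 2: 0−0−0 = 0 → Ȟ^2 ≅ 0

Ȟ^0 ≅ 0, Ȟ^1 ≅ Z ⊕ Z/2, Ȟ^2 ≅ 0


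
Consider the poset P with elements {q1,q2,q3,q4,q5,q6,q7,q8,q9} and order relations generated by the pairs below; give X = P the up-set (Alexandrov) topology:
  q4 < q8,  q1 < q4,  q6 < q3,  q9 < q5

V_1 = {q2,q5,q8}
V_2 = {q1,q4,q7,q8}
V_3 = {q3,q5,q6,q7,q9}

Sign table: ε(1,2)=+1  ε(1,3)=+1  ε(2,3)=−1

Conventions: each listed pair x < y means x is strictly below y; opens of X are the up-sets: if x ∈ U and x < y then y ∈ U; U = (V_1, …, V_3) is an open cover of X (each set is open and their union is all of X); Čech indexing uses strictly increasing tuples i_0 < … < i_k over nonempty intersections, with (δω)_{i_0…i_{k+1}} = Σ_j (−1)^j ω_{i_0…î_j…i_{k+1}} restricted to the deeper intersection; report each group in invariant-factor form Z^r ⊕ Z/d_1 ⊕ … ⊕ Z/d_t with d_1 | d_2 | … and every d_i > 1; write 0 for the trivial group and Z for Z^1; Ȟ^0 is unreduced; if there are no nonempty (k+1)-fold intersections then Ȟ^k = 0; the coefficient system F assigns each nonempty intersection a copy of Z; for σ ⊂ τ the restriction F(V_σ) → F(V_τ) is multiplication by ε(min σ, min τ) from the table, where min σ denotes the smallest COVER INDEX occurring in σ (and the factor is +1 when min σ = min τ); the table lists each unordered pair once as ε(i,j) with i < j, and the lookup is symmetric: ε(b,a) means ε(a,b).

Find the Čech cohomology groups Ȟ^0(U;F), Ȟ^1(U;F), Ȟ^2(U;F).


Ȟ^0 ≅ 0,  Ȟ^1 ≅ Z/2,  Ȟ^2 ≅ 0

nonempty overlaps:
  V12={q8} V13={q5} V23={q7}
C dims 3,3; δ0: rk 3, SNF 1^2·2
degree 0: 3−3−0 = 0 → Ȟ^0 ≅ 0
degree 1: 3−0−3 = 0 plus torsion [2] → Ȟ^1 ≅ Z/2
degree 2: 0−0−0 = 0 → Ȟ^2 ≅ 0


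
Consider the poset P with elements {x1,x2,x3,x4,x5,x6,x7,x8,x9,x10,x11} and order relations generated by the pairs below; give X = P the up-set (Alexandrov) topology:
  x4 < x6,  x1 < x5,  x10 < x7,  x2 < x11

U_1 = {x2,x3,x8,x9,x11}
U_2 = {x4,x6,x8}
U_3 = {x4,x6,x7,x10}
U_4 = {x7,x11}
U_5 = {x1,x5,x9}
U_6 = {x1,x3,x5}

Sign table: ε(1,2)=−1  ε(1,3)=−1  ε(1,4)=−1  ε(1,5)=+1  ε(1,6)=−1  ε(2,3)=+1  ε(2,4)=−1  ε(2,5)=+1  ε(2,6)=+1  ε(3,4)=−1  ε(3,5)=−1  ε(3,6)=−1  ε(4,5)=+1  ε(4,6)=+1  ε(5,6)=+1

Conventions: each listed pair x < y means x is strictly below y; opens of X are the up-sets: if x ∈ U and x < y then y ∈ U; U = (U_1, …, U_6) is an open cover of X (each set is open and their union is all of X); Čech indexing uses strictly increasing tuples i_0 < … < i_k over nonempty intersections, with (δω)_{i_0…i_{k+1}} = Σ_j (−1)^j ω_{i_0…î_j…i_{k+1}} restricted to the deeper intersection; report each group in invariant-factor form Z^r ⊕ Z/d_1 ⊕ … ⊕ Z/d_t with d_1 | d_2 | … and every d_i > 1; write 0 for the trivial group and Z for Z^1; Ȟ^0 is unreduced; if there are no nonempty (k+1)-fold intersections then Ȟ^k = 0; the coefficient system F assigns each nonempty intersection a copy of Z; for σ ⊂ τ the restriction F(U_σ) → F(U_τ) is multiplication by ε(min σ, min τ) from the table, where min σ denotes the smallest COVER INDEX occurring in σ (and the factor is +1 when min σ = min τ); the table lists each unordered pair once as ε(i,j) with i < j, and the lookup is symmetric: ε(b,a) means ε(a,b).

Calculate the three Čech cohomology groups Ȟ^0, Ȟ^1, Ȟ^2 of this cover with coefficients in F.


Ȟ^0 ≅ 0, Ȟ^1 ≅ Z ⊕ Z/2, Ȟ^2 ≅ 0

cover nerve:
  U12={x8} U14={x11} U15={x9} U16={x3} U23={x4,x6} U34={x7} U56={x1,x5}
C dims 6,7; δ0: rk 6, SNF 1^5·2
Ȟ^0: (6−6)−0=0 ⇒ 0
Ȟ^1: (7−0)−6=1 plus torsion [2] ⇒ Z ⊕ Z/2
Ȟ^2: (0−0)−0=0 ⇒ 0


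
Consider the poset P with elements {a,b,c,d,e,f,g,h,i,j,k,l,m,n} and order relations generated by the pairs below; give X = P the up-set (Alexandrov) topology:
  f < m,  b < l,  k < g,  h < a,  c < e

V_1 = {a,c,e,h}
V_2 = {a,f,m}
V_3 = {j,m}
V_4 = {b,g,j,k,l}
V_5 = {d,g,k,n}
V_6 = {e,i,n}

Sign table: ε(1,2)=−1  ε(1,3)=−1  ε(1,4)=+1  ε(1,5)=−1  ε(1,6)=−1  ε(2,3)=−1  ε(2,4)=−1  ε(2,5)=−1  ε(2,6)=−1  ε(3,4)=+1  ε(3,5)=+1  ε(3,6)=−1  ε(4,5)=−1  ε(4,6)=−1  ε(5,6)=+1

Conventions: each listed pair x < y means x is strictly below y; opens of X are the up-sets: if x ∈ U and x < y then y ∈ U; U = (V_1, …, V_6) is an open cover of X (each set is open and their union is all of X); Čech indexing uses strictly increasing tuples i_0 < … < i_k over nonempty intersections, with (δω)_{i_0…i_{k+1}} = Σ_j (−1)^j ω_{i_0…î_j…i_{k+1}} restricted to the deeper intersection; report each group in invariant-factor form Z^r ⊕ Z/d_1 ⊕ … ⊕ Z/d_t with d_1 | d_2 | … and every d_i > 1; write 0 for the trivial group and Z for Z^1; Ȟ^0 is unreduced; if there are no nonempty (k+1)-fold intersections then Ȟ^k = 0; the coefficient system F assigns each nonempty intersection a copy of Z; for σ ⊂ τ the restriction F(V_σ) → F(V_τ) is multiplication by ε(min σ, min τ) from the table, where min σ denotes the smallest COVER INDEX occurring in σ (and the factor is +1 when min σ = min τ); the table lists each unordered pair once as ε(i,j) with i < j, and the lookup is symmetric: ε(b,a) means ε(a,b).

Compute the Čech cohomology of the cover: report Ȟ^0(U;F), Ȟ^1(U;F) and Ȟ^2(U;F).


intersection data:
  V12={a} V16={e} V23={m} V34={j} V45={g,k} V56={n}
C dims 6,6; δ0: rk 5, SNF 1^5
Ȟ^0 = (6 − 5) − 0 = 1, so Ȟ^0 ≅ Z
Ȟ^1 = (6 − 0) − 5 = 1, so Ȟ^1 ≅ Z
Ȟ^2 = (0 − 0) − 0 = 0, so Ȟ^2 ≅ 0

Ȟ^0 ≅ Z, Ȟ^1 ≅ Z, Ȟ^2 ≅ 0


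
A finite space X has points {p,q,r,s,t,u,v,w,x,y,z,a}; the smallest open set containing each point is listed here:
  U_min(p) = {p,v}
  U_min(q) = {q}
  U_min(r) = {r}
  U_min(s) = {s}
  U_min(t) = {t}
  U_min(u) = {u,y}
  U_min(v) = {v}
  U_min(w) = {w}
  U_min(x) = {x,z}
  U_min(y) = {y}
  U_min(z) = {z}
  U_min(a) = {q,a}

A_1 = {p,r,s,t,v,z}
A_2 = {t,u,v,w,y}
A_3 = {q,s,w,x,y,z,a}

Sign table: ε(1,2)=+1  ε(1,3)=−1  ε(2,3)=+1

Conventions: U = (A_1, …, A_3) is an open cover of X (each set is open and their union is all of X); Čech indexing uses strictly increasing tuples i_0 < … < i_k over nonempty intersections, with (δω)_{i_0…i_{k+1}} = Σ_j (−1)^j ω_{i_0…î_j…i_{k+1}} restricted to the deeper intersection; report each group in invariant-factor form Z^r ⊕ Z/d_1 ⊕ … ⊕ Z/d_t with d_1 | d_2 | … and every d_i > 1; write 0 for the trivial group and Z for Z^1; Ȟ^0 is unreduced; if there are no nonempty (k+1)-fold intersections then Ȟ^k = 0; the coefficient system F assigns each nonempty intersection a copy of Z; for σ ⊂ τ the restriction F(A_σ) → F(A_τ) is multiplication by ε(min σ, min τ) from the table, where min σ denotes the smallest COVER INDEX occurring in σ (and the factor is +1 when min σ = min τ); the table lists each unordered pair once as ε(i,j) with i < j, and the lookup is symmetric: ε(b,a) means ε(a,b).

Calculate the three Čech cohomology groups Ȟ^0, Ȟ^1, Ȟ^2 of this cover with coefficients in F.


Ȟ^0 = 0, Ȟ^1 = Z/2, Ȟ^2 = 0

cover nerve:
  A12={t,v} A13={s,z} A23={w,y}
C dims 3,3; δ0: rk 3, SNF 1^2·2
Ȟ^0: (3−3)−0=0 ⇒ 0
Ȟ^1: (3−0)−3=0 plus torsion [2] ⇒ Z/2
Ȟ^2: (0−0)−0=0 ⇒ 0


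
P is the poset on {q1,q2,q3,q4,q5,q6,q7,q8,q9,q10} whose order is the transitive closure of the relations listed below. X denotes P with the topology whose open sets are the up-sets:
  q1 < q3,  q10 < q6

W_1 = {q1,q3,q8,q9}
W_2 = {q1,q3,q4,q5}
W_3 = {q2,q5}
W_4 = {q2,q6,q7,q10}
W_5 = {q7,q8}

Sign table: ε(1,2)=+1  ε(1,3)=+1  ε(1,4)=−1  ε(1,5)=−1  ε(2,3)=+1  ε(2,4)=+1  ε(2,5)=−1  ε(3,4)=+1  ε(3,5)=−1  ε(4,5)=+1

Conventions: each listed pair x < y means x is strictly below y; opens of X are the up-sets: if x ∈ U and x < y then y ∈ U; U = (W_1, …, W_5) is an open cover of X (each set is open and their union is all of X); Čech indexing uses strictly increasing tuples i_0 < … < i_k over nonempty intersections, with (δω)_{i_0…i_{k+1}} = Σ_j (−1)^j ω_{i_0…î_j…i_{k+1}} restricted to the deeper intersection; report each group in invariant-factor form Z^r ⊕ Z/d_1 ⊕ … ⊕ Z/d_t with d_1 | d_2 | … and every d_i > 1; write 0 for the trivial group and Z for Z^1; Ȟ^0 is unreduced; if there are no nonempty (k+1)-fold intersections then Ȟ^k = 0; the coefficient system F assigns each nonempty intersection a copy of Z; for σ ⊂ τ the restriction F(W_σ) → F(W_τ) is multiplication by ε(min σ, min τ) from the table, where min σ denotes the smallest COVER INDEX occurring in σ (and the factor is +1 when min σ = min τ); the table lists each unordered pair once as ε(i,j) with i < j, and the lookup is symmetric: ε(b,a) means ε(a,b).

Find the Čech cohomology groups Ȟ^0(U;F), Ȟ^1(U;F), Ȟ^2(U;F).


intersection data:
  W12={q1,q3} W15={q8} W23={q5} W34={q2} W45={q7}
C dims 5,5; δ0: rk 5, SNF 1^4·2
Ȟ^0 = (5 − 5) − 0 = 0, so Ȟ^0 ≅ 0
Ȟ^1 = (5 − 0) − 5 = 0 plus torsion [2], so Ȟ^1 ≅ Z/2
Ȟ^2 = (0 − 0) − 0 = 0, so Ȟ^2 ≅ 0

Ȟ^0(U;F) ≅ 0, Ȟ^1(U;F) ≅ Z/2 and Ȟ^2(U;F) ≅ 0


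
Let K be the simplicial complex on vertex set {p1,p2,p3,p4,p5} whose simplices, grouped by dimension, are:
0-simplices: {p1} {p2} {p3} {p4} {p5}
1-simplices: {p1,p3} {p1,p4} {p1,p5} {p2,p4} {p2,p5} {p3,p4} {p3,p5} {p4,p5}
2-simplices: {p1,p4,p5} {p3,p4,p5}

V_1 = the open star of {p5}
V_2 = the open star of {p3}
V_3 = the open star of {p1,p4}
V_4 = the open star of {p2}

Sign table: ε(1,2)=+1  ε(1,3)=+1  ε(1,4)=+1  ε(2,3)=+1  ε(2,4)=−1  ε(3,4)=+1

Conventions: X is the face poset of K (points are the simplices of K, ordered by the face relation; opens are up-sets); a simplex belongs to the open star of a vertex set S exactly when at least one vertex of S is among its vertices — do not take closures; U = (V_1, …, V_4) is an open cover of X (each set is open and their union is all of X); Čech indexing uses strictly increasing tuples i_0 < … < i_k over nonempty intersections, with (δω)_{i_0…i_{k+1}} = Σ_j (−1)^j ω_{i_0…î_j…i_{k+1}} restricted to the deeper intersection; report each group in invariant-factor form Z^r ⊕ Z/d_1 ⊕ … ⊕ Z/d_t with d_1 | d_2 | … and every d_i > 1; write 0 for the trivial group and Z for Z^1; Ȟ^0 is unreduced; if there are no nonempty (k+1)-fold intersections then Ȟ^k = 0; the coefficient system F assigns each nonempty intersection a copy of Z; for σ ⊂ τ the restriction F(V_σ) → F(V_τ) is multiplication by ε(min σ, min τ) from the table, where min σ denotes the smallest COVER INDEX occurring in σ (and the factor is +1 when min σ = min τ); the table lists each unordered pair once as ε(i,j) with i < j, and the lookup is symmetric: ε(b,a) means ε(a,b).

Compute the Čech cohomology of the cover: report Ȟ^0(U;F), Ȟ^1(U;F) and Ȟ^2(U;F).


nerve simplices:
  V1={{p5},{p1,p5},{p2,p5},{p3,p5},{p4,p5},{p1,p4,p5},{p3,p4,p5}} V2={{p3},{p1,p3},{p3,p4},{p3,p5},{p3,p4,p5}} V3={{p1},{p4},{p1,p3},{p1,p4},{p1,p5},{p2,p4},{p3,p4},{p4,p5},{p1,p4,p5},{p3,p4,p5}} V4={{p2},{p2,p4},{p2,p5}}
  V12={{p3,p5},{p3,p4,p5}} V13={{p1,p5},{p4,p5},{p1,p4,p5},{p3,p4,p5}} V14={{p2,p5}} V23={{p1,p3},{p3,p4},{p3,p4,p5}} V34={{p2,p4}}
  V123={{p3,p4,p5}}
C dims 4,5,1; δ0: rk 3, SNF 1^3; δ1: rk 1, SNF 1^1
degree 0: 4−3−0 = 1 → Ȟ^0 ≅ Z
degree 1: 5−1−3 = 1 → Ȟ^1 ≅ Z
degree 2: 1−0−1 = 0 → Ȟ^2 ≅ 0

Ȟ^0(U;F) ≅ Z,  Ȟ^1(U;F) ≅ Z,  Ȟ^2(U;F) ≅ 0


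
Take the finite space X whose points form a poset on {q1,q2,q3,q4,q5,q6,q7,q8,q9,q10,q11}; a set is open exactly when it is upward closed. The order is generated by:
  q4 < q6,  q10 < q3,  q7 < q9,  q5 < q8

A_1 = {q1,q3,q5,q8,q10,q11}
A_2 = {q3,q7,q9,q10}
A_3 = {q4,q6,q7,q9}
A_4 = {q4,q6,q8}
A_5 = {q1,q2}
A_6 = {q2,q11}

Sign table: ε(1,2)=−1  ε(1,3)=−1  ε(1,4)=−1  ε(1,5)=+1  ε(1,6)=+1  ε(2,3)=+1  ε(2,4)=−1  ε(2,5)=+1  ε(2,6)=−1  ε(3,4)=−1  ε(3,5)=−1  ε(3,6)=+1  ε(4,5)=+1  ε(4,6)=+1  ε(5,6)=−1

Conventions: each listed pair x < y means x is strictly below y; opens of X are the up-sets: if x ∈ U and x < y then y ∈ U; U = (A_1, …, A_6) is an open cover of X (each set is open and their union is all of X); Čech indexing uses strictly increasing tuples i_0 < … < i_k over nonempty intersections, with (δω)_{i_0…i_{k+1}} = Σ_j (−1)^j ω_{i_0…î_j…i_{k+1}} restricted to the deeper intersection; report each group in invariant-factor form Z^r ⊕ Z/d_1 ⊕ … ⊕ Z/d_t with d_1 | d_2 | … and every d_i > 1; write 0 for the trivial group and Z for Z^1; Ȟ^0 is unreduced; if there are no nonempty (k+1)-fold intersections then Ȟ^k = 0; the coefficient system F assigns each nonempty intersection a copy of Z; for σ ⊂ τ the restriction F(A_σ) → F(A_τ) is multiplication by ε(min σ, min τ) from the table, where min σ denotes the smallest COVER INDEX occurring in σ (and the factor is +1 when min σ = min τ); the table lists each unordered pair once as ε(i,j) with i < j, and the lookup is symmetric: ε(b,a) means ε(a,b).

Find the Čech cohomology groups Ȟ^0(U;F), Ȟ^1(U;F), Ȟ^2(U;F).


Ȟ^0 = 0, Ȟ^1 = Z ⊕ Z/2, Ȟ^2 = 0

nerve of the cover:
  A12={q3,q10} A14={q8} A15={q1} A16={q11} A23={q7,q9} A34={q4,q6} A56={q2}
C dims 6,7; δ0: rk 6, SNF 1^5·2
Ȟ^0 = (6 − 6) − 0 = 0, so Ȟ^0 ≅ 0
Ȟ^1 = (7 − 0) − 6 = 1 plus torsion [2], so Ȟ^1 ≅ Z ⊕ Z/2
Ȟ^2 = (0 − 0) − 0 = 0, so Ȟ^2 ≅ 0


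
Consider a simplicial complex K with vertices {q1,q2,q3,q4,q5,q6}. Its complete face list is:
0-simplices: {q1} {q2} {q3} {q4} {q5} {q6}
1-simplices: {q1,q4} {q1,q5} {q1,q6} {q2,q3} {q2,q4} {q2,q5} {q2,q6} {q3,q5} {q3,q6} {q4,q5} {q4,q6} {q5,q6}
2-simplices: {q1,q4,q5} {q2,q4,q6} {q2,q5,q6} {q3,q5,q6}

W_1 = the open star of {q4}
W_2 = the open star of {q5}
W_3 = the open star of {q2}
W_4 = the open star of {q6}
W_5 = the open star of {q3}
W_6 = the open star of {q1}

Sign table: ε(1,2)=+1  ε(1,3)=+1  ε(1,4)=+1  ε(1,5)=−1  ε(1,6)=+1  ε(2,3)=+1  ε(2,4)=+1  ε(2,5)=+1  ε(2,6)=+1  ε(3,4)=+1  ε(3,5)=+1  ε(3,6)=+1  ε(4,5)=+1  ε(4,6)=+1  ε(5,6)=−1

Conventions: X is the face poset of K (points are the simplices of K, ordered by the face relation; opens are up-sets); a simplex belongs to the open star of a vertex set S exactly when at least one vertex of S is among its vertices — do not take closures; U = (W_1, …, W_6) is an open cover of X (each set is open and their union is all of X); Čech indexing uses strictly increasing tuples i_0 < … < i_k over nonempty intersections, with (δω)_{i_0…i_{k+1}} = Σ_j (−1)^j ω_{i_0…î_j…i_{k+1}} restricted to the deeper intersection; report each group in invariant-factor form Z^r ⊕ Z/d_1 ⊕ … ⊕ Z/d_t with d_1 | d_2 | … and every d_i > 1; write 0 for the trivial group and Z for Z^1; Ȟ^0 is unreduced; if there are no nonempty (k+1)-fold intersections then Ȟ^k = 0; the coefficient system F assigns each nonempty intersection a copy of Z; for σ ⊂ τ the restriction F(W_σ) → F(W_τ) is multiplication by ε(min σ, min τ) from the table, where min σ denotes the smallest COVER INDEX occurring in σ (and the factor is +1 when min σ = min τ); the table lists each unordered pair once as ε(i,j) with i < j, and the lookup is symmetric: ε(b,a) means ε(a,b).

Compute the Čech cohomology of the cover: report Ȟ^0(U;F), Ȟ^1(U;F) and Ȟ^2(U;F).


Ȟ^0(U;F) ≅ Z; Ȟ^1(U;F) ≅ Z^3; Ȟ^2(U;F) ≅ 0

nonempty intersections:
  W1={{q4},{q1,q4},{q2,q4},{q4,q5},{q4,q6},{q1,q4,q5},{q2,q4,q6}} W2={{q5},{q1,q5},{q2,q5},{q3,q5},{q4,q5},{q5,q6},{q1,q4,q5},{q2,q5,q6},{q3,q5,q6}} W3={{q2},{q2,q3},{q2,q4},{q2,q5},{q2,q6},{q2,q4,q6},{q2,q5,q6}} W4={{q6},{q1,q6},{q2,q6},{q3,q6},{q4,q6},{q5,q6},{q2,q4,q6},{q2,q5,q6},{q3,q5,q6}} W5={{q3},{q2,q3},{q3,q5},{q3,q6},{q3,q5,q6}} W6={{q1},{q1,q4},{q1,q5},{q1,q6},{q1,q4,q5}}
  W12={{q4,q5},{q1,q4,q5}} W13={{q2,q4},{q2,q4,q6}} W14={{q4,q6},{q2,q4,q6}} W16={{q1,q4},{q1,q4,q5}} W23={{q2,q5},{q2,q5,q6}} W24={{q5,q6},{q2,q5,q6},{q3,q5,q6}} W25={{q3,q5},{q3,q5,q6}} W26={{q1,q5},{q1,q4,q5}} W34={{q2,q6},{q2,q4,q6},{q2,q5,q6}} W35={{q2,q3}} W45={{q3,q6},{q3,q5,q6}} W46={{q1,q6}}
  W126={{q1,q4,q5}} W134={{q2,q4,q6}} W234={{q2,q5,q6}} W245={{q3,q5,q6}}
C dims 6,12,4; δ0: rk 5, SNF 1^5; δ1: rk 4, SNF 1^4
Ȟ^0: (6−5)−0=1 ⇒ Z
Ȟ^1: (12−4)−5=3 ⇒ Z^3
Ȟ^2: (4−0)−4=0 ⇒ 0
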